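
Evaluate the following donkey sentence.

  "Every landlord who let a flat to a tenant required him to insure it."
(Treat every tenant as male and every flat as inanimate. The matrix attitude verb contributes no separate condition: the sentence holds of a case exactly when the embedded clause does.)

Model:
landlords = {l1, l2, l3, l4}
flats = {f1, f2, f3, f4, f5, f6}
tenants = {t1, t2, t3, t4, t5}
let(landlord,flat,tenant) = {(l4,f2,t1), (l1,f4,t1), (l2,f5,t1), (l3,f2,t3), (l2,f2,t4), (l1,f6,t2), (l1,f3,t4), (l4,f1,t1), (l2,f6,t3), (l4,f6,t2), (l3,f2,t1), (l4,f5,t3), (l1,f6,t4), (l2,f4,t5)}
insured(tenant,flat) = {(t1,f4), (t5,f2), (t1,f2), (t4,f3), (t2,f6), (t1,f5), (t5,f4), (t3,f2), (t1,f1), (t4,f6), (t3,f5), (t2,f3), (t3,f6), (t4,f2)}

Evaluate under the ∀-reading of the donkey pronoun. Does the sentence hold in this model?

True

"him" takes "a tenant" as antecedent and "it" takes "a flat"; both are donkey pronouns co-varying with the restrictor.
Strong reading: for every (l,f,t) with let(l,f,t), insured(t,f).
Restrictor triples: (l1,f3,t4)→insured(t4,f3) ✓  (l1,f4,t1)→insured(t1,f4) ✓  (l1,f6,t2)→insured(t2,f6) ✓  (l1,f6,t4)→insured(t4,f6) ✓  (l2,f2,t4)→insured(t4,f2) ✓  (l2,f4,t5)→insured(t5,f4) ✓  (l2,f5,t1)→insured(t1,f5) ✓  (l2,f6,t3)→insured(t3,f6) ✓  (l3,f2,t1)→insured(t1,f2) ✓  (l3,f2,t3)→insured(t3,f2) ✓  (l4,f1,t1)→insured(t1,f1) ✓  (l4,f2,t1)→insured(t1,f2) ✓  (l4,f5,t3)→insured(t3,f5) ✓  (l4,f6,t2)→insured(t2,f6) ✓
Every restrictor triple satisfies the scope.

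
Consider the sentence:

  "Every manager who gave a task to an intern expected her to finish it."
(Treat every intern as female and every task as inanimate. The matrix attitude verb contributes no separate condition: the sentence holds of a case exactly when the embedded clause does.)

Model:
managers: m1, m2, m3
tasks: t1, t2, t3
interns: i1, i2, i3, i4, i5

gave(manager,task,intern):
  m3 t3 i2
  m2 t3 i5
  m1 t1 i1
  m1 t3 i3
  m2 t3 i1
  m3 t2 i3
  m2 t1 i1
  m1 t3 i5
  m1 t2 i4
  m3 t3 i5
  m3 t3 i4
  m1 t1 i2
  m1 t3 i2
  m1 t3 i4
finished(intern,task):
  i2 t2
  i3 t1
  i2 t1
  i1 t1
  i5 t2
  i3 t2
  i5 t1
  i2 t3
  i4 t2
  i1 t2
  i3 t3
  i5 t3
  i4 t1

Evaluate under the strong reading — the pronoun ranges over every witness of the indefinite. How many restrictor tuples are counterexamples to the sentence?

3

"her" takes "an intern" as antecedent and "it" takes "a task"; both are donkey pronouns co-varying with the restrictor.
Strong reading: for every (m,t,i) with gave(m,t,i), finished(i,t).
Restrictor triples: (m1,t1,i1)→finished(i1,t1) ✓  (m1,t1,i2)→finished(i2,t1) ✓  (m1,t2,i4)→finished(i4,t2) ✓  (m1,t3,i2)→finished(i2,t3) ✓  (m1,t3,i3)→finished(i3,t3) ✓  (m1,t3,i4)→finished(i4,t3) ✗  (m1,t3,i5)→finished(i5,t3) ✓  (m2,t1,i1)→finished(i1,t1) ✓  (m2,t3,i1)→finished(i1,t3) ✗  (m2,t3,i5)→finished(i5,t3) ✓  (m3,t2,i3)→finished(i3,t2) ✓  (m3,t3,i2)→finished(i2,t3) ✓  (m3,t3,i4)→finished(i4,t3) ✗  (m3,t3,i5)→finished(i5,t3) ✓
Counterexamples (restrictor triples failing the scope): 3.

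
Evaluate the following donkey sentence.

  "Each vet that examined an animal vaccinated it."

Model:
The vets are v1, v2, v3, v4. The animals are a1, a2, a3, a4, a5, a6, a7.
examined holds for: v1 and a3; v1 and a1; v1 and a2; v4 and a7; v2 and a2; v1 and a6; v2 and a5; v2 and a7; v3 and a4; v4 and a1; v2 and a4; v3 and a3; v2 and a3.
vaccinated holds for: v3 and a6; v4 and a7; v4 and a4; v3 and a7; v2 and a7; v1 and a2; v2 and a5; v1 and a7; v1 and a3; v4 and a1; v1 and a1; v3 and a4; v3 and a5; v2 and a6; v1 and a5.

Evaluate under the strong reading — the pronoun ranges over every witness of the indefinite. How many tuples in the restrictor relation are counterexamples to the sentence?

5

"it" takes "an animal" as antecedent — a donkey pronoun bound across the clause boundary.
Strong reading: for every (v,a) with examined(v,a), vaccinated(v,a).
Restrictor pairs: (v1,a1) ✓  (v1,a2) ✓  (v1,a3) ✓  (v1,a6) ✗  (v2,a2) ✗  (v2,a3) ✗  (v2,a4) ✗  (v2,a5) ✓  (v2,a7) ✓  (v3,a3) ✗  (v3,a4) ✓  (v4,a1) ✓  (v4,a7) ✓
Counterexamples (restrictor pairs failing the scope): 5.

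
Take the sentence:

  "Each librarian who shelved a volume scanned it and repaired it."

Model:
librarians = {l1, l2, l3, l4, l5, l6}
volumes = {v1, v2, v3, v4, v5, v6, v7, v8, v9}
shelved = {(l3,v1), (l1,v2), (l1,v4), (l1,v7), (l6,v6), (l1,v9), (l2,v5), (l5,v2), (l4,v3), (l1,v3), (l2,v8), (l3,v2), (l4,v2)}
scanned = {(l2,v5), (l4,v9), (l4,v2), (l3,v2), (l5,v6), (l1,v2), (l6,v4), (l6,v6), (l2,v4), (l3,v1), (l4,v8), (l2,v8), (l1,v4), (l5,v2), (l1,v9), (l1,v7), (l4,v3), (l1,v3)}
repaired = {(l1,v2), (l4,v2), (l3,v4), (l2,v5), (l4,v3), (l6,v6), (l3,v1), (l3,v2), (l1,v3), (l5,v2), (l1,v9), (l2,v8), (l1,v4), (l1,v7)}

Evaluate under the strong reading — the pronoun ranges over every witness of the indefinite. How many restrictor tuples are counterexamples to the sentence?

0

"it" takes "a volume" as antecedent — a donkey pronoun bound across the clause boundary.
Strong reading: for every (l,v) with shelved(l,v), scanned(l,v) ∧ repaired(l,v).
Restrictor pairs: (l1,v2) ✓  (l1,v3) ✓  (l1,v4) ✓  (l1,v7) ✓  (l1,v9) ✓  (l2,v5) ✓  (l2,v8) ✓  (l3,v1) ✓  (l3,v2) ✓  (l4,v2) ✓  (l4,v3) ✓  (l5,v2) ✓  (l6,v6) ✓
Counterexamples (restrictor pairs failing the scope): 0.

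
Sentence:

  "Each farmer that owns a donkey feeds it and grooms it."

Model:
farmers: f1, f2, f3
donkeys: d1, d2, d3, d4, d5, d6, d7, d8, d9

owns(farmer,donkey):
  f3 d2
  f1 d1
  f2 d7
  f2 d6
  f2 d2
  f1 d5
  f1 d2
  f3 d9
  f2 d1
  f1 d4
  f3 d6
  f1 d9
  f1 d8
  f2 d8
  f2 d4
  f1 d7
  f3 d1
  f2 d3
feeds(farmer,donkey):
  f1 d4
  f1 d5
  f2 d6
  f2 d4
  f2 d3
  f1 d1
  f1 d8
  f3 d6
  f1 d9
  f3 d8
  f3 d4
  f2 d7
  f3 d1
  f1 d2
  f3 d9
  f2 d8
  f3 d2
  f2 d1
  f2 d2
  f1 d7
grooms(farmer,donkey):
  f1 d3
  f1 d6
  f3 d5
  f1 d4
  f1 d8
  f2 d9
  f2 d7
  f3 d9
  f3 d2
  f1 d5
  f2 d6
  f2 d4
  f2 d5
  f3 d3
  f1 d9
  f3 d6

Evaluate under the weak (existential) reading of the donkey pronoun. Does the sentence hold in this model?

"it" takes "a donkey" as antecedent — a donkey pronoun bound across the clause boundary.
Weak reading: every farmer f with some owns-donkey has at least one owns-donkey d such that feeds(f,d) ∧ grooms(f,d).
Per farmer: f1:✓  f2:✓  f3:✓
Every farmer in the restrictor has a witness.

True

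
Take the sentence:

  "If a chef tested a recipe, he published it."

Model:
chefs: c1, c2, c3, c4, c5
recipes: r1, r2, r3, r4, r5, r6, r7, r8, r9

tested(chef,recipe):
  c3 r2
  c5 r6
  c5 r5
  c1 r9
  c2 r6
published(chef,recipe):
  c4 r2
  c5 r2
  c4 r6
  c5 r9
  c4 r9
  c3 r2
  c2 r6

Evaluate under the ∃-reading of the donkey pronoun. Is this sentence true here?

False

"it" takes "a recipe" as antecedent — a donkey pronoun bound across the clause boundary.
Weak reading: every chef c with some tested-recipe has at least one tested-recipe r such that published(c,r).
Per chef: c1:✗  c2:✓  c3:✓  c5:✗
c1 has no witness among its tested-recipes.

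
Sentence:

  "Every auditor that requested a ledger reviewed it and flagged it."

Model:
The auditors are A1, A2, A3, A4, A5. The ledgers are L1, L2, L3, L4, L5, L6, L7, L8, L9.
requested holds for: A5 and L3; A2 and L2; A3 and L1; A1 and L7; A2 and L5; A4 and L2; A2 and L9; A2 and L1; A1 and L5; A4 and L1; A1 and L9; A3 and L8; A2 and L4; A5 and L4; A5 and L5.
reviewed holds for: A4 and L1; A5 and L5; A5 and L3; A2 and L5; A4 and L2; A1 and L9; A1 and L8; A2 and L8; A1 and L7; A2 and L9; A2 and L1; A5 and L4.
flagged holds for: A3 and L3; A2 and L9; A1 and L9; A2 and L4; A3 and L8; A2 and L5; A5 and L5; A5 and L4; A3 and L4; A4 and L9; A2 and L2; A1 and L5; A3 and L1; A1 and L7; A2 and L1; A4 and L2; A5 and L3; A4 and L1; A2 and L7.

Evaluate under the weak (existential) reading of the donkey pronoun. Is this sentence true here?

False

"it" takes "a ledger" as antecedent — a donkey pronoun bound across the clause boundary.
Weak reading: every auditor a with some requested-ledger has at least one requested-ledger l such that reviewed(a,l) ∧ flagged(a,l).
Per auditor: A1:✓  A2:✓  A3:✗  A4:✓  A5:✓
A3 has no witness among its requested-ledgers.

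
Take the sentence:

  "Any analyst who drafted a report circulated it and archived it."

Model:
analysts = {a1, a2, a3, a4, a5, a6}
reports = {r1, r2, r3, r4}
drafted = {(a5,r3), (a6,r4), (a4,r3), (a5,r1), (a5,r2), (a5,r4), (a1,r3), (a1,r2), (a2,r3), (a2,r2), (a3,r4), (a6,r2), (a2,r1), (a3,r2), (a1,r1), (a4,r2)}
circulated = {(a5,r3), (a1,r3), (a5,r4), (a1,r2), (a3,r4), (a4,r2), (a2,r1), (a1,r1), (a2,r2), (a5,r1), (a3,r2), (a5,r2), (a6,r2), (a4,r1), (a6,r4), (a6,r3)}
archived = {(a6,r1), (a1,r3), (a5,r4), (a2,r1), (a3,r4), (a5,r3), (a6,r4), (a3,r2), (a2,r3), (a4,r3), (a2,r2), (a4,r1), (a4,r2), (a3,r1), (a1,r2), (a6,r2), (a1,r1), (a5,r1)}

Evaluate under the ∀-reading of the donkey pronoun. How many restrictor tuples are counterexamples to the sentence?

3

"it" takes "a report" as antecedent — a donkey pronoun bound across the clause boundary.
Strong reading: for every (a,r) with drafted(a,r), circulated(a,r) ∧ archived(a,r).
Restrictor pairs: (a1,r1) ✓  (a1,r2) ✓  (a1,r3) ✓  (a2,r1) ✓  (a2,r2) ✓  (a2,r3) ✗  (a3,r2) ✓  (a3,r4) ✓  (a4,r2) ✓  (a4,r3) ✗  (a5,r1) ✓  (a5,r2) ✗  (a5,r3) ✓  (a5,r4) ✓  (a6,r2) ✓  (a6,r4) ✓
Counterexamples (restrictor pairs failing the scope): 3.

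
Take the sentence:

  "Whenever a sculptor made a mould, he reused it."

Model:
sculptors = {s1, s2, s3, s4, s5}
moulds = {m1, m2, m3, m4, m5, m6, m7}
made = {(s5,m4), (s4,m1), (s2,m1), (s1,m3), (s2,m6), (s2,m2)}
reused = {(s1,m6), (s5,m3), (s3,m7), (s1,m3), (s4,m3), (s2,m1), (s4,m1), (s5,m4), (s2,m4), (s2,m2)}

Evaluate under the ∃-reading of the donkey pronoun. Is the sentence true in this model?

True

"it" takes "a mould" as antecedent — a donkey pronoun bound across the clause boundary.
Weak reading: every sculptor s with some made-mould has at least one made-mould m such that reused(s,m).
Per sculptor: s1:✓  s2:✓  s4:✓  s5:✓
Every sculptor in the restrictor has a witness.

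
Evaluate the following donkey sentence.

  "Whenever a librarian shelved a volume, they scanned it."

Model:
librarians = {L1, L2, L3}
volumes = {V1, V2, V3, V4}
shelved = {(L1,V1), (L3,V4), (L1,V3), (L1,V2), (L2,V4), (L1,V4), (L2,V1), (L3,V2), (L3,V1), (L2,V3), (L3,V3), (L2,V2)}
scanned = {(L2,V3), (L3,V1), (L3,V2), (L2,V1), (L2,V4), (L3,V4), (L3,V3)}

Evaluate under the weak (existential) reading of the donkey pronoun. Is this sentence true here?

"it" takes "a volume" as antecedent — a donkey pronoun bound across the clause boundary.
Weak reading: every librarian l with some shelved-volume has at least one shelved-volume v such that scanned(l,v).
Per librarian: L1:✗  L2:✓  L3:✓
L1 has no witness among its shelved-volumes.

False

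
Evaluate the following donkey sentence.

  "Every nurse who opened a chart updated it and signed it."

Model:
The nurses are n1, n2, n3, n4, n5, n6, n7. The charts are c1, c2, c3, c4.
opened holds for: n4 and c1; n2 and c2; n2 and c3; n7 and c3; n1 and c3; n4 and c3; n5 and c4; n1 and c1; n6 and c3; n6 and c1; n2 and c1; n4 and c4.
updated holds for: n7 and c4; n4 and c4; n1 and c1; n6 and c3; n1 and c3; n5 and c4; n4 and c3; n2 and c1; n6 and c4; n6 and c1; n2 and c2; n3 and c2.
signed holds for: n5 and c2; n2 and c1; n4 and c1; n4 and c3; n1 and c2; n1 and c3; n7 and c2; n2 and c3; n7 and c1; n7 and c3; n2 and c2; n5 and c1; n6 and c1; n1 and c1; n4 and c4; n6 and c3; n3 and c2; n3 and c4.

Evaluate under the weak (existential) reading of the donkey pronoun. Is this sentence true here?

"it" takes "a chart" as antecedent — a donkey pronoun bound across the clause boundary.
Weak reading: every nurse n with some opened-chart has at least one opened-chart c such that updated(n,c) ∧ signed(n,c).
Per nurse: n1:✓  n2:✓  n4:✓  n5:✗  n6:✓  n7:✗
n5 has no witness among its opened-charts.

False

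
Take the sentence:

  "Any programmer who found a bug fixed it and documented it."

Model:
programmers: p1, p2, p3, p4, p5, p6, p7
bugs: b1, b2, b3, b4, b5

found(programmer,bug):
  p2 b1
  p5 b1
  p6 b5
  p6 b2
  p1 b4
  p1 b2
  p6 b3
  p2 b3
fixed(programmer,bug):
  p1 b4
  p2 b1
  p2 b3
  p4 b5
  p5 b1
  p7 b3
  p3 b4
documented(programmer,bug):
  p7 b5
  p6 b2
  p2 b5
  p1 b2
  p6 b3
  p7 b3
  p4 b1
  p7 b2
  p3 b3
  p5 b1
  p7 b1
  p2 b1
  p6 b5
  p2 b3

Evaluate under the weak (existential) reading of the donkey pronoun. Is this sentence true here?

"it" takes "a bug" as antecedent — a donkey pronoun bound across the clause boundary.
Weak reading: every programmer p with some found-bug has at least one found-bug b such that fixed(p,b) ∧ documented(p,b).
Per programmer: p1:✗  p2:✓  p5:✓  p6:✗
p1 has no witness among its found-bugs.

False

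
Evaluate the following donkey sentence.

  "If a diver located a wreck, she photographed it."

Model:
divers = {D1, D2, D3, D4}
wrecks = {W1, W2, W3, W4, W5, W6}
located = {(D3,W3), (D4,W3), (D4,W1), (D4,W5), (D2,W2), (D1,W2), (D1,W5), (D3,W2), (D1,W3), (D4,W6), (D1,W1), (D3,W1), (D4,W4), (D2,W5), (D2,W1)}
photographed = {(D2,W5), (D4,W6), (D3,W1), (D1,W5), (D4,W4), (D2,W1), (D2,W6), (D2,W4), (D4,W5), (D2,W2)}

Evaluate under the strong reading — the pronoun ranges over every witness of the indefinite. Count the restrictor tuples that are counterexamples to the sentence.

7

"it" takes "a wreck" as antecedent — a donkey pronoun bound across the clause boundary.
Strong reading: for every (d,w) with located(d,w), photographed(d,w).
Restrictor pairs: (D1,W1) ✗  (D1,W2) ✗  (D1,W3) ✗  (D1,W5) ✓  (D2,W1) ✓  (D2,W2) ✓  (D2,W5) ✓  (D3,W1) ✓  (D3,W2) ✗  (D3,W3) ✗  (D4,W1) ✗  (D4,W3) ✗  (D4,W4) ✓  (D4,W5) ✓  (D4,W6) ✓
Counterexamples (restrictor pairs failing the scope): 7.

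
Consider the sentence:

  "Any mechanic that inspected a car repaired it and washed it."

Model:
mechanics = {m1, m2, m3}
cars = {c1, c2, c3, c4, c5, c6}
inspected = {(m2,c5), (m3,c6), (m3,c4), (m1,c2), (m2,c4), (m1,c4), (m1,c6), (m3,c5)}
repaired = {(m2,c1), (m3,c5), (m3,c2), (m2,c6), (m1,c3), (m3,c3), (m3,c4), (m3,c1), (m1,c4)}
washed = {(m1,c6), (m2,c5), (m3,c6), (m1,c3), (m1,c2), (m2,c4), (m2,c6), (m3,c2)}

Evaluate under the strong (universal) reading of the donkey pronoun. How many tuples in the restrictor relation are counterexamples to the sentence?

"it" takes "a car" as antecedent — a donkey pronoun bound across the clause boundary.
Strong reading: for every (m,c) with inspected(m,c), repaired(m,c) ∧ washed(m,c).
Restrictor pairs: (m1,c2) ✗  (m1,c4) ✗  (m1,c6) ✗  (m2,c4) ✗  (m2,c5) ✗  (m3,c4) ✗  (m3,c5) ✗  (m3,c6) ✗
Counterexamples (restrictor pairs failing the scope): 8.

8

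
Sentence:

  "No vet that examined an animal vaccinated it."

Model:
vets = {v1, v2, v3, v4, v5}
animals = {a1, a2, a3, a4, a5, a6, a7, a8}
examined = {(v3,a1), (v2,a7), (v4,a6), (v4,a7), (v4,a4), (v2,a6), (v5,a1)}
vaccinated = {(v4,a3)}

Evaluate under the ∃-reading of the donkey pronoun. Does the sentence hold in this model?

"it" takes "an animal" as antecedent — a donkey pronoun bound across the clause boundary.
Truth condition: for no (v,a) with examined(v,a) does vaccinated(v,a) hold.
Restrictor pairs — does the scope hold? (v2,a6):fails  (v2,a7):fails  (v3,a1):fails  (v4,a4):fails  (v4,a6):fails  (v4,a7):fails  (v5,a1):fails
Scope holds for no restrictor pair, so the sentence is true.

True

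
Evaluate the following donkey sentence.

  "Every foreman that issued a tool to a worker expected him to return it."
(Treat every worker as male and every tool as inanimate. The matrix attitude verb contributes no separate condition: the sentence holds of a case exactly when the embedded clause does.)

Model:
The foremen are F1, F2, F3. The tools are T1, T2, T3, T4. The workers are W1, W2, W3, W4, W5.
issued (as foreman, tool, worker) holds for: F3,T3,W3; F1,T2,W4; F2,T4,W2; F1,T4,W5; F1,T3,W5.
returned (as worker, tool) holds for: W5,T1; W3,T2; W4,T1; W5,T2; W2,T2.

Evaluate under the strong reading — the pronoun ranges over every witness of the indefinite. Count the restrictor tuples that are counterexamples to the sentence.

"him" takes "a worker" as antecedent and "it" takes "a tool"; both are donkey pronouns co-varying with the restrictor.
Strong reading: for every (f,t,w) with issued(f,t,w), returned(w,t).
Restrictor triples: (F1,T2,W4)→returned(W4,T2) ✗  (F1,T3,W5)→returned(W5,T3) ✗  (F1,T4,W5)→returned(W5,T4) ✗  (F2,T4,W2)→returned(W2,T4) ✗  (F3,T3,W3)→returned(W3,T3) ✗
Counterexamples (restrictor triples failing the scope): 5.

5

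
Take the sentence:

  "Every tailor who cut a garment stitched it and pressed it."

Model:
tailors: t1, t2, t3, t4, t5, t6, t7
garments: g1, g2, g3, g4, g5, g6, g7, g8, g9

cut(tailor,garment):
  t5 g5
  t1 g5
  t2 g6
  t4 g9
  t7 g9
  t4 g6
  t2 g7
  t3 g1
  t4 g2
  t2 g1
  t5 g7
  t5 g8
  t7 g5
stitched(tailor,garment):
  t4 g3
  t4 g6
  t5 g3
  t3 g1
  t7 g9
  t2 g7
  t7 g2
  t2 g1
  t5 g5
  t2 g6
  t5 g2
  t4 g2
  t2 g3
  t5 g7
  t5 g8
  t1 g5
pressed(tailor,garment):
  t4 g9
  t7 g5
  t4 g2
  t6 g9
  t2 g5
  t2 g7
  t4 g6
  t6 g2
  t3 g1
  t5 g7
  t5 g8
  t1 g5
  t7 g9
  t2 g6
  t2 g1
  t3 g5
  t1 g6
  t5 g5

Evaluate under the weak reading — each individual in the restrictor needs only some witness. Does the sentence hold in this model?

"it" takes "a garment" as antecedent — a donkey pronoun bound across the clause boundary.
Weak reading: every tailor t with some cut-garment has at least one cut-garment g such that stitched(t,g) ∧ pressed(t,g).
Per tailor: t1:✓  t2:✓  t3:✓  t4:✓  t5:✓  t7:✓
Every tailor in the restrictor has a witness.

True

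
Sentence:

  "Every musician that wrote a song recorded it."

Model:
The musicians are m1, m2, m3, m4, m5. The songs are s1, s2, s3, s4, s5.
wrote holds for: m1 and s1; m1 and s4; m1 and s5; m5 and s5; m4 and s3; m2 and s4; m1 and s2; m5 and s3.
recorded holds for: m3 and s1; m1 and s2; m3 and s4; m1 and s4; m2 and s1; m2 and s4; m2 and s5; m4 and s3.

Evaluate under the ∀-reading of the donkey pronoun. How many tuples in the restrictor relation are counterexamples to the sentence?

"it" takes "a song" as antecedent — a donkey pronoun bound across the clause boundary.
Strong reading: for every (m,s) with wrote(m,s), recorded(m,s).
Restrictor pairs: (m1,s1) ✗  (m1,s2) ✓  (m1,s4) ✓  (m1,s5) ✗  (m2,s4) ✓  (m4,s3) ✓  (m5,s3) ✗  (m5,s5) ✗
Counterexamples (restrictor pairs failing the scope): 4.

4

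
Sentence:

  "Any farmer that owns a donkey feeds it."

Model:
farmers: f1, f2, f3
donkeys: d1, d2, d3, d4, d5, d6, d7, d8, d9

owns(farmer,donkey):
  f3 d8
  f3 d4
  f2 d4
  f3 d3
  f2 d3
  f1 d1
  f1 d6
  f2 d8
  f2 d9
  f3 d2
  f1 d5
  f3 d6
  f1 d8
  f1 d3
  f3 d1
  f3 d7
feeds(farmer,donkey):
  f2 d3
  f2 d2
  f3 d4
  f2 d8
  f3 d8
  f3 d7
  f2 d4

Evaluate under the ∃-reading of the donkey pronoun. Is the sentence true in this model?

"it" takes "a donkey" as antecedent — a donkey pronoun bound across the clause boundary.
Weak reading: every farmer f with some owns-donkey has at least one owns-donkey d such that feeds(f,d).
Per farmer: f1:✗  f2:✓  f3:✓
f1 has no witness among its owns-donkeys.

False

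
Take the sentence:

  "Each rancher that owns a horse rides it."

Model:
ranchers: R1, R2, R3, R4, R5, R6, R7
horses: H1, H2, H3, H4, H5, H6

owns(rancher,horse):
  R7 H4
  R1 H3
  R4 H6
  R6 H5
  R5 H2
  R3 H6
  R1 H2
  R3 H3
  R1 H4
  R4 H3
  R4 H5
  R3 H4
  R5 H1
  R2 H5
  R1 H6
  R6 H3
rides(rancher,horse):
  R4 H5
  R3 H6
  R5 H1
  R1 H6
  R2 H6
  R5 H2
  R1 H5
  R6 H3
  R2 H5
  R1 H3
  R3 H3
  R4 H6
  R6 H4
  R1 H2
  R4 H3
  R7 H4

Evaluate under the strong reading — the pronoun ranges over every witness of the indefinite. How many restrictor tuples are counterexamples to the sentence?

"it" takes "a horse" as antecedent — a donkey pronoun bound across the clause boundary.
Strong reading: for every (r,h) with owns(r,h), rides(r,h).
Restrictor pairs: (R1,H2) ✓  (R1,H3) ✓  (R1,H4) ✗  (R1,H6) ✓  (R2,H5) ✓  (R3,H3) ✓  (R3,H4) ✗  (R3,H6) ✓  (R4,H3) ✓  (R4,H5) ✓  (R4,H6) ✓  (R5,H1) ✓  (R5,H2) ✓  (R6,H3) ✓  (R6,H5) ✗  (R7,H4) ✓
Counterexamples (restrictor pairs failing the scope): 3.

3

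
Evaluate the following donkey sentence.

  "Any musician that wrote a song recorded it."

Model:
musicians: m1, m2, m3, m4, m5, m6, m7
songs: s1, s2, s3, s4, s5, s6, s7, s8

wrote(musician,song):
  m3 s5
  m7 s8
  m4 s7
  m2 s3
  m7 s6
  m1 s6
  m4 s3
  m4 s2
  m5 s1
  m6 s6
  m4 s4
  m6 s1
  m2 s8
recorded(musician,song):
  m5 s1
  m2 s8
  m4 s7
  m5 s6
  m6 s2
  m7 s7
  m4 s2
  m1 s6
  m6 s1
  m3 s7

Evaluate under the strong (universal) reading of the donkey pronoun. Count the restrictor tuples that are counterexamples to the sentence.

"it" takes "a song" as antecedent — a donkey pronoun bound across the clause boundary.
Strong reading: for every (m,s) with wrote(m,s), recorded(m,s).
Restrictor pairs: (m1,s6) ✓  (m2,s3) ✗  (m2,s8) ✓  (m3,s5) ✗  (m4,s2) ✓  (m4,s3) ✗  (m4,s4) ✗  (m4,s7) ✓  (m5,s1) ✓  (m6,s1) ✓  (m6,s6) ✗  (m7,s6) ✗  (m7,s8) ✗
Counterexamples (restrictor pairs failing the scope): 7.

7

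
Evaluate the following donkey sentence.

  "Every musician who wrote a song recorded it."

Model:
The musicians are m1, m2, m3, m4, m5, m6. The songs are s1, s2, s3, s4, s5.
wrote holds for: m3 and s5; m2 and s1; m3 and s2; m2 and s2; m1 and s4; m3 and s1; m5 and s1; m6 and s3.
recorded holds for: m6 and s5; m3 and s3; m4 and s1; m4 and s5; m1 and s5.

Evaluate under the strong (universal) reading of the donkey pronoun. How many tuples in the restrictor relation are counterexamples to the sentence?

"it" takes "a song" as antecedent — a donkey pronoun bound across the clause boundary.
Strong reading: for every (m,s) with wrote(m,s), recorded(m,s).
Restrictor pairs: (m1,s4) ✗  (m2,s1) ✗  (m2,s2) ✗  (m3,s1) ✗  (m3,s2) ✗  (m3,s5) ✗  (m5,s1) ✗  (m6,s3) ✗
Counterexamples (restrictor pairs failing the scope): 8.

8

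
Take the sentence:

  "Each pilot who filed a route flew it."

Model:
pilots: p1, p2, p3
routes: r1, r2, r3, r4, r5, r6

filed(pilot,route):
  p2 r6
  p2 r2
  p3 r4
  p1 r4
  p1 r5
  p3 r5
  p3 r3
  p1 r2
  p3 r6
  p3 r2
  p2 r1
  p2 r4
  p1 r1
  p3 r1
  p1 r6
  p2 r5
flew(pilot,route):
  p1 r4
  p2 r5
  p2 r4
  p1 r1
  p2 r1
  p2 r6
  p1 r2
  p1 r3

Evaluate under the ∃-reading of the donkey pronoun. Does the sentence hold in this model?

False

"it" takes "a route" as antecedent — a donkey pronoun bound across the clause boundary.
Weak reading: every pilot p with some filed-route has at least one filed-route r such that flew(p,r).
Per pilot: p1:✓  p2:✓  p3:✗
p3 has no witness among its filed-routes.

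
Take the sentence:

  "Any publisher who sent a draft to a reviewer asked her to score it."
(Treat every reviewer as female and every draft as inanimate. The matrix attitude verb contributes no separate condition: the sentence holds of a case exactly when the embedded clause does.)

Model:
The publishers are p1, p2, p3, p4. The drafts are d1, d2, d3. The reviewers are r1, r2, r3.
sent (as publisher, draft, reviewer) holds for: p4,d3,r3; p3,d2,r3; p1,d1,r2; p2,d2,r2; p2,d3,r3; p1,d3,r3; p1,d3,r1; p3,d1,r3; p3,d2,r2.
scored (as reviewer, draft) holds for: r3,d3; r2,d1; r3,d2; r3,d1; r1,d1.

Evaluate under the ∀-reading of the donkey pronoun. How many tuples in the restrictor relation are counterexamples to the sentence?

3

"her" takes "a reviewer" as antecedent and "it" takes "a draft"; both are donkey pronouns co-varying with the restrictor.
Strong reading: for every (p,d,r) with sent(p,d,r), scored(r,d).
Restrictor triples: (p1,d1,r2)→scored(r2,d1) ✓  (p1,d3,r1)→scored(r1,d3) ✗  (p1,d3,r3)→scored(r3,d3) ✓  (p2,d2,r2)→scored(r2,d2) ✗  (p2,d3,r3)→scored(r3,d3) ✓  (p3,d1,r3)→scored(r3,d1) ✓  (p3,d2,r2)→scored(r2,d2) ✗  (p3,d2,r3)→scored(r3,d2) ✓  (p4,d3,r3)→scored(r3,d3) ✓
Counterexamples (restrictor triples failing the scope): 3.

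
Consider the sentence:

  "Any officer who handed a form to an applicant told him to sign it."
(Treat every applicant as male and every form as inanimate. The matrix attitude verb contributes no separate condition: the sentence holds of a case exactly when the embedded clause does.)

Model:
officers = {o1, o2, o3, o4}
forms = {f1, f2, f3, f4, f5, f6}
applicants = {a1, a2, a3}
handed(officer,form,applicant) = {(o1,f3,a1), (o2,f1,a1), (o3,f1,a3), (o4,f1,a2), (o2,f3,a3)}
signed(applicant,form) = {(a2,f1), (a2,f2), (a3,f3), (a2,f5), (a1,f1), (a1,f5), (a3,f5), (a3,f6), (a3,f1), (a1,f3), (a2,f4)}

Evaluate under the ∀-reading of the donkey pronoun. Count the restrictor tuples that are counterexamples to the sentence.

"him" takes "an applicant" as antecedent and "it" takes "a form"; both are donkey pronouns co-varying with the restrictor.
Strong reading: for every (o,f,a) with handed(o,f,a), signed(a,f).
Restrictor triples: (o1,f3,a1)→signed(a1,f3) ✓  (o2,f1,a1)→signed(a1,f1) ✓  (o2,f3,a3)→signed(a3,f3) ✓  (o3,f1,a3)→signed(a3,f1) ✓  (o4,f1,a2)→signed(a2,f1) ✓
Counterexamples (restrictor triples failing the scope): 0.

0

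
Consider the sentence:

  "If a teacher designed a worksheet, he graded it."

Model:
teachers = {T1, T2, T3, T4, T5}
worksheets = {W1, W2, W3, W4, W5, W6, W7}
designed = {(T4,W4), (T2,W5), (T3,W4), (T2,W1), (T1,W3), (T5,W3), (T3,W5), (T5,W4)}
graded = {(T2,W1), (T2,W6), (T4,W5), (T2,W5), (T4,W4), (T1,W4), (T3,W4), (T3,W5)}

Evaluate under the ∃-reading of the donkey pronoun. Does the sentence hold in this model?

"it" takes "a worksheet" as antecedent — a donkey pronoun bound across the clause boundary.
Weak reading: every teacher t with some designed-worksheet has at least one designed-worksheet w such that graded(t,w).
Per teacher: T1:✗  T2:✓  T3:✓  T4:✓  T5:✗
T1 has no witness among its designed-worksheets.

False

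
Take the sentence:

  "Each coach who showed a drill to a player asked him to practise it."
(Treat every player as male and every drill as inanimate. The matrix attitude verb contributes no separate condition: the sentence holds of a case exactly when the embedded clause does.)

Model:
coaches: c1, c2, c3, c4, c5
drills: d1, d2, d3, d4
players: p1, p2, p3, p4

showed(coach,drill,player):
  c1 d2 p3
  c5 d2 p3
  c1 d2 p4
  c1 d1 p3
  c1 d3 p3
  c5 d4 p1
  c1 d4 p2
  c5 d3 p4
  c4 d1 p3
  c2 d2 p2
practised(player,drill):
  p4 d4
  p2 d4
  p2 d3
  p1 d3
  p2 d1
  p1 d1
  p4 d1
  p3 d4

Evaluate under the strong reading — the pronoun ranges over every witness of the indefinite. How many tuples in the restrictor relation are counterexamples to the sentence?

"him" takes "a player" as antecedent and "it" takes "a drill"; both are donkey pronouns co-varying with the restrictor.
Strong reading: for every (c,d,p) with showed(c,d,p), practised(p,d).
Restrictor triples: (c1,d1,p3)→practised(p3,d1) ✗  (c1,d2,p3)→practised(p3,d2) ✗  (c1,d2,p4)→practised(p4,d2) ✗  (c1,d3,p3)→practised(p3,d3) ✗  (c1,d4,p2)→practised(p2,d4) ✓  (c2,d2,p2)→practised(p2,d2) ✗  (c4,d1,p3)→practised(p3,d1) ✗  (c5,d2,p3)→practised(p3,d2) ✗  (c5,d3,p4)→practised(p4,d3) ✗  (c5,d4,p1)→practised(p1,d4) ✗
Counterexamples (restrictor triples failing the scope): 9.

9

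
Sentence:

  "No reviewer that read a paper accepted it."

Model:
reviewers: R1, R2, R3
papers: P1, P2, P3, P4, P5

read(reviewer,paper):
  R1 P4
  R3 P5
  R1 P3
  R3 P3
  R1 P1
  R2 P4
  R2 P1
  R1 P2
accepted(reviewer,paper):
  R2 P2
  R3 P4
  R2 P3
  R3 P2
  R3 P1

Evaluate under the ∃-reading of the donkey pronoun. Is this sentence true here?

"it" takes "a paper" as antecedent — a donkey pronoun bound across the clause boundary.
Truth condition: for no (r,p) with read(r,p) does accepted(r,p) hold.
Restrictor pairs — does the scope hold? (R1,P1):fails  (R1,P2):fails  (R1,P3):fails  (R1,P4):fails  (R2,P1):fails  (R2,P4):fails  (R3,P3):fails  (R3,P5):fails
Scope holds for no restrictor pair, so the sentence is true.

True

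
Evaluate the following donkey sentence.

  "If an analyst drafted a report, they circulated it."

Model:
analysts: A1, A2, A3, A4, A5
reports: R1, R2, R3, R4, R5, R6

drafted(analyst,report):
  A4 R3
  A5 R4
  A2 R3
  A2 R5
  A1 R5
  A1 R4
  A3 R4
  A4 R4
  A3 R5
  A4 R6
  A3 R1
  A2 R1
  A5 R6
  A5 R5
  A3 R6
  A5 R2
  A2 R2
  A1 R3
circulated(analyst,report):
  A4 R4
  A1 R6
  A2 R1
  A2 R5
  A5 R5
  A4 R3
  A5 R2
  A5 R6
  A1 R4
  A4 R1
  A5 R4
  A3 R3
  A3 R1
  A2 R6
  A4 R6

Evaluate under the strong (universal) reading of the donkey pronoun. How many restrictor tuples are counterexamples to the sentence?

"it" takes "a report" as antecedent — a donkey pronoun bound across the clause boundary.
Strong reading: for every (a,r) with drafted(a,r), circulated(a,r).
Restrictor pairs: (A1,R3) ✗  (A1,R4) ✓  (A1,R5) ✗  (A2,R1) ✓  (A2,R2) ✗  (A2,R3) ✗  (A2,R5) ✓  (A3,R1) ✓  (A3,R4) ✗  (A3,R5) ✗  (A3,R6) ✗  (A4,R3) ✓  (A4,R4) ✓  (A4,R6) ✓  (A5,R2) ✓  (A5,R4) ✓  (A5,R5) ✓  (A5,R6) ✓
Counterexamples (restrictor pairs failing the scope): 7.

7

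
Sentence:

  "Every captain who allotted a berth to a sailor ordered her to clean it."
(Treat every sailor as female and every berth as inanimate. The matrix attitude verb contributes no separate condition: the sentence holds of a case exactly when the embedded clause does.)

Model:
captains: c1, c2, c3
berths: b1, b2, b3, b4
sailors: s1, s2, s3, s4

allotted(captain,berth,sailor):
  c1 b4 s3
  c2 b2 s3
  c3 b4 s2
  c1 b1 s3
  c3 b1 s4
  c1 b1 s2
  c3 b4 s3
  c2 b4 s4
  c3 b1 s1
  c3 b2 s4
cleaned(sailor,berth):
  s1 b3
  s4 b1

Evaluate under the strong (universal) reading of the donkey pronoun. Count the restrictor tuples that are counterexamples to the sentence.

"her" takes "a sailor" as antecedent and "it" takes "a berth"; both are donkey pronouns co-varying with the restrictor.
Strong reading: for every (c,b,s) with allotted(c,b,s), cleaned(s,b).
Restrictor triples: (c1,b1,s2)→cleaned(s2,b1) ✗  (c1,b1,s3)→cleaned(s3,b1) ✗  (c1,b4,s3)→cleaned(s3,b4) ✗  (c2,b2,s3)→cleaned(s3,b2) ✗  (c2,b4,s4)→cleaned(s4,b4) ✗  (c3,b1,s1)→cleaned(s1,b1) ✗  (c3,b1,s4)→cleaned(s4,b1) ✓  (c3,b2,s4)→cleaned(s4,b2) ✗  (c3,b4,s2)→cleaned(s2,b4) ✗  (c3,b4,s3)→cleaned(s3,b4) ✗
Counterexamples (restrictor triples failing the scope): 9.

9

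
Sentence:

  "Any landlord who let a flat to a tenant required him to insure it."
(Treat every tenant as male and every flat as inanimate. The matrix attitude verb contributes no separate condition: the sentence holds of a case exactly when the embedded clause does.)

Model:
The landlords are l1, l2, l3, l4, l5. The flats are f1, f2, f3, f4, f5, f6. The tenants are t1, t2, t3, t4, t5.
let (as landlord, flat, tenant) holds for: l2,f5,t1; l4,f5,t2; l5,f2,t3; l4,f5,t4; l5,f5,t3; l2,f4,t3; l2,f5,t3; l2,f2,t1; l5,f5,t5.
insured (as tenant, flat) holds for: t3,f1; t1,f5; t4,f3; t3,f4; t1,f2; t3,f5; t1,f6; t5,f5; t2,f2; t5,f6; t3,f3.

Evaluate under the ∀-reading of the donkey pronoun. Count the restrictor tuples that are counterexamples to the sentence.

"him" takes "a tenant" as antecedent and "it" takes "a flat"; both are donkey pronouns co-varying with the restrictor.
Strong reading: for every (l,f,t) with let(l,f,t), insured(t,f).
Restrictor triples: (l2,f2,t1)→insured(t1,f2) ✓  (l2,f4,t3)→insured(t3,f4) ✓  (l2,f5,t1)→insured(t1,f5) ✓  (l2,f5,t3)→insured(t3,f5) ✓  (l4,f5,t2)→insured(t2,f5) ✗  (l4,f5,t4)→insured(t4,f5) ✗  (l5,f2,t3)→insured(t3,f2) ✗  (l5,f5,t3)→insured(t3,f5) ✓  (l5,f5,t5)→insured(t5,f5) ✓
Counterexamples (restrictor triples failing the scope): 3.

3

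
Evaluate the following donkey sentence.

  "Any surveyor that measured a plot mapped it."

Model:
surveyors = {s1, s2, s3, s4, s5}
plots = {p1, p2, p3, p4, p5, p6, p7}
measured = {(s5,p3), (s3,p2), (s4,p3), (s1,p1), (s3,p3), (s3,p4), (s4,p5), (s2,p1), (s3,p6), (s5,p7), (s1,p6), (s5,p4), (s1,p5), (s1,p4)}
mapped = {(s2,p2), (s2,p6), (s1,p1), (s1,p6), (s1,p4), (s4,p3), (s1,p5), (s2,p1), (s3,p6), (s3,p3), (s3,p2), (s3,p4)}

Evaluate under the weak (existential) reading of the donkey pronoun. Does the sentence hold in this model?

"it" takes "a plot" as antecedent — a donkey pronoun bound across the clause boundary.
Weak reading: every surveyor s with some measured-plot has at least one measured-plot p such that mapped(s,p).
Per surveyor: s1:✓  s2:✓  s3:✓  s4:✓  s5:✗
s5 has no witness among its measured-plots.

False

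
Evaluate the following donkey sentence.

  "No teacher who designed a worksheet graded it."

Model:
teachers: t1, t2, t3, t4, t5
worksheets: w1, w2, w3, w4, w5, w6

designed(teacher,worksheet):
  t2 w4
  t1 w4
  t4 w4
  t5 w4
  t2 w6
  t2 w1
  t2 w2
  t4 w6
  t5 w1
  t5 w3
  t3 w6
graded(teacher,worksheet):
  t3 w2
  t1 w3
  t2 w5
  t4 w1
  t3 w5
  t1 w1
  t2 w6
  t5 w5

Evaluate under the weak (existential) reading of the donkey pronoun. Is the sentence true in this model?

"it" takes "a worksheet" as antecedent — a donkey pronoun bound across the clause boundary.
Truth condition: for no (t,w) with designed(t,w) does graded(t,w) hold.
Restrictor pairs — does the scope hold? (t1,w4):fails  (t2,w1):fails  (t2,w2):fails  (t2,w4):fails  (t2,w6):holds  (t3,w6):fails  (t4,w4):fails  (t4,w6):fails  (t5,w1):fails  (t5,w3):fails  (t5,w4):fails
Scope holds for 1 pair(s), so the sentence is false.

False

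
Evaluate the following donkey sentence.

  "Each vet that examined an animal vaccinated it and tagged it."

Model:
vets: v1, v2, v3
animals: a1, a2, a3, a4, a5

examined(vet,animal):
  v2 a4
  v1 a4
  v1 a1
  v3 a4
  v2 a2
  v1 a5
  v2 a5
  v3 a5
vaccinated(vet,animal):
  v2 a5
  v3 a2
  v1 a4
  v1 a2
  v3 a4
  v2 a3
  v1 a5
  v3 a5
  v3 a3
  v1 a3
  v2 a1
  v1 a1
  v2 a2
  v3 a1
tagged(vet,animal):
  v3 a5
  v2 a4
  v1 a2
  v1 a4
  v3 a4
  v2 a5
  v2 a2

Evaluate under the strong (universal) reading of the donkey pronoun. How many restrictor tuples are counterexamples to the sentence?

"it" takes "an animal" as antecedent — a donkey pronoun bound across the clause boundary.
Strong reading: for every (v,a) with examined(v,a), vaccinated(v,a) ∧ tagged(v,a).
Restrictor pairs: (v1,a1) ✗  (v1,a4) ✓  (v1,a5) ✗  (v2,a2) ✓  (v2,a4) ✗  (v2,a5) ✓  (v3,a4) ✓  (v3,a5) ✓
Counterexamples (restrictor pairs failing the scope): 3.

3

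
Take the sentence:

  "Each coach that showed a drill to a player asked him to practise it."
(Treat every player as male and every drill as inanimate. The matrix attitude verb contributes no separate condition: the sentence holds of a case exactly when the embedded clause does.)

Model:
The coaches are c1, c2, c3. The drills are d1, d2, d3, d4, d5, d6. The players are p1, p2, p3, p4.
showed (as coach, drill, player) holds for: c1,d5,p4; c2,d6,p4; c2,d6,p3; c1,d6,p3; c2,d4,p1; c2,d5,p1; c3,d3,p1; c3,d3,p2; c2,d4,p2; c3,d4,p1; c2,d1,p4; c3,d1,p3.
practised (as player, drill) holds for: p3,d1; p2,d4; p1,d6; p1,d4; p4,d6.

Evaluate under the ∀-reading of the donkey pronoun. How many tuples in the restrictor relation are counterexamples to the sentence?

"him" takes "a player" as antecedent and "it" takes "a drill"; both are donkey pronouns co-varying with the restrictor.
Strong reading: for every (c,d,p) with showed(c,d,p), practised(p,d).
Restrictor triples: (c1,d5,p4)→practised(p4,d5) ✗  (c1,d6,p3)→practised(p3,d6) ✗  (c2,d1,p4)→practised(p4,d1) ✗  (c2,d4,p1)→practised(p1,d4) ✓  (c2,d4,p2)→practised(p2,d4) ✓  (c2,d5,p1)→practised(p1,d5) ✗  (c2,d6,p3)→practised(p3,d6) ✗  (c2,d6,p4)→practised(p4,d6) ✓  (c3,d1,p3)→practised(p3,d1) ✓  (c3,d3,p1)→practised(p1,d3) ✗  (c3,d3,p2)→practised(p2,d3) ✗  (c3,d4,p1)→practised(p1,d4) ✓
Counterexamples (restrictor triples failing the scope): 7.

7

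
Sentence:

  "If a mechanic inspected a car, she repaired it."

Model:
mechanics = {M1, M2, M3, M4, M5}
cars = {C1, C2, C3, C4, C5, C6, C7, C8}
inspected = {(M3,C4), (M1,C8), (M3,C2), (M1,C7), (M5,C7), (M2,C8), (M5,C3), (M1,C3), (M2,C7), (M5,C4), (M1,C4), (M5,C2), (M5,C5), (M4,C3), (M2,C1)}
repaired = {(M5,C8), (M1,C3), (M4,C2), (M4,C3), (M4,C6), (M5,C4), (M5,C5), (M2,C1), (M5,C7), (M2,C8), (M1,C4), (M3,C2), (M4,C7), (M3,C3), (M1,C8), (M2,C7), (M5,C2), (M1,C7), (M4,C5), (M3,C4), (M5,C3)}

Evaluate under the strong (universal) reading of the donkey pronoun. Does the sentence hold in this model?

True

"it" takes "a car" as antecedent — a donkey pronoun bound across the clause boundary.
Strong reading: for every (m,c) with inspected(m,c), repaired(m,c).
Restrictor pairs: (M1,C3) ✓  (M1,C4) ✓  (M1,C7) ✓  (M1,C8) ✓  (M2,C1) ✓  (M2,C7) ✓  (M2,C8) ✓  (M3,C2) ✓  (M3,C4) ✓  (M4,C3) ✓  (M5,C2) ✓  (M5,C3) ✓  (M5,C4) ✓  (M5,C5) ✓  (M5,C7) ✓
Every restrictor pair satisfies the scope.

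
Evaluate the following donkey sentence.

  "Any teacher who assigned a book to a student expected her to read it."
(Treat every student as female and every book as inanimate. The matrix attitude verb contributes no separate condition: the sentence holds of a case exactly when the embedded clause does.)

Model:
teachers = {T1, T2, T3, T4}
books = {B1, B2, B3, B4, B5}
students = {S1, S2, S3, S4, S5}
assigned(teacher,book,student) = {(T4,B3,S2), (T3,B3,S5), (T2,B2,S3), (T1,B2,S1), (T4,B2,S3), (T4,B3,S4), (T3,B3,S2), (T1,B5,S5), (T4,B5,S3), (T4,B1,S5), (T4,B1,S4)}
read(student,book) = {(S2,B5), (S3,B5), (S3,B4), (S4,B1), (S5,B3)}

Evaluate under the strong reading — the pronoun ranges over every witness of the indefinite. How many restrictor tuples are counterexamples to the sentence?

"her" takes "a student" as antecedent and "it" takes "a book"; both are donkey pronouns co-varying with the restrictor.
Strong reading: for every (t,b,s) with assigned(t,b,s), read(s,b).
Restrictor triples: (T1,B2,S1)→read(S1,B2) ✗  (T1,B5,S5)→read(S5,B5) ✗  (T2,B2,S3)→read(S3,B2) ✗  (T3,B3,S2)→read(S2,B3) ✗  (T3,B3,S5)→read(S5,B3) ✓  (T4,B1,S4)→read(S4,B1) ✓  (T4,B1,S5)→read(S5,B1) ✗  (T4,B2,S3)→read(S3,B2) ✗  (T4,B3,S2)→read(S2,B3) ✗  (T4,B3,S4)→read(S4,B3) ✗  (T4,B5,S3)→read(S3,B5) ✓
Counterexamples (restrictor triples failing the scope): 8.

8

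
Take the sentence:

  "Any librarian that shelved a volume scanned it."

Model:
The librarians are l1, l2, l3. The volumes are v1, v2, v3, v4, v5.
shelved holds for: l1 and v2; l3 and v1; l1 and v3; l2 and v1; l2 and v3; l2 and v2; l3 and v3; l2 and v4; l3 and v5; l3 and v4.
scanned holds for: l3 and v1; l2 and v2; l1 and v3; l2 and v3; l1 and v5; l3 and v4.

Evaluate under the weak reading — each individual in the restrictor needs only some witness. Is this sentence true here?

"it" takes "a volume" as antecedent — a donkey pronoun bound across the clause boundary.
Weak reading: every librarian l with some shelved-volume has at least one shelved-volume v such that scanned(l,v).
Per librarian: l1:✓  l2:✓  l3:✓
Every librarian in the restrictor has a witness.

True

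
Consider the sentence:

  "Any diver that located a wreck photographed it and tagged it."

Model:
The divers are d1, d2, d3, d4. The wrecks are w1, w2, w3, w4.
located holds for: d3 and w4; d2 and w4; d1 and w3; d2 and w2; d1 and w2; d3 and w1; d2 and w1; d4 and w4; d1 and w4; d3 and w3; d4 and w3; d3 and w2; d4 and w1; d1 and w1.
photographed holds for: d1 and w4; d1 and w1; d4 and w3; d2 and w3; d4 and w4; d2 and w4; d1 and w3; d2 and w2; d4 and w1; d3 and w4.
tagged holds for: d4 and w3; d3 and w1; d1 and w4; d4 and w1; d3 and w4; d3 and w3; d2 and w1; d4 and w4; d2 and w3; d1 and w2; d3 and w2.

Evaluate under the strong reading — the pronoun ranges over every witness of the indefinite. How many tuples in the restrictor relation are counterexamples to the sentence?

9

"it" takes "a wreck" as antecedent — a donkey pronoun bound across the clause boundary.
Strong reading: for every (d,w) with located(d,w), photographed(d,w) ∧ tagged(d,w).
Restrictor pairs: (d1,w1) ✗  (d1,w2) ✗  (d1,w3) ✗  (d1,w4) ✓  (d2,w1) ✗  (d2,w2) ✗  (d2,w4) ✗  (d3,w1) ✗  (d3,w2) ✗  (d3,w3) ✗  (d3,w4) ✓  (d4,w1) ✓  (d4,w3) ✓  (d4,w4) ✓
Counterexamples (restrictor pairs failing the scope): 9.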